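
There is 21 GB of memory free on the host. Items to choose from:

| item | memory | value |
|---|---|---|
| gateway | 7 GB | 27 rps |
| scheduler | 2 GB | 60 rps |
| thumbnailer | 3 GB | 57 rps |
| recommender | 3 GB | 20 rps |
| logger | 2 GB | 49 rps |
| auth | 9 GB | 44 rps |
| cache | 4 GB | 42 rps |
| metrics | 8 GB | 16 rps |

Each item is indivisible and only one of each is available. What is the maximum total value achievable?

255 rps

Check high-value combinations within 21 GB:
- gateway+scheduler+thumbnailer+recommender+logger+cache: memory 7+2+3+3+2+4=21, value 27+60+57+20+49+42=255
- scheduler+thumbnailer+logger+auth+cache: memory 2+3+2+9+4=20, value 60+57+49+44+42=252
- gateway+scheduler+thumbnailer+logger+cache: memory 7+2+3+2+4=18, value 27+60+57+49+42=235
- scheduler+thumbnailer+recommender+logger+auth: memory 2+3+3+2+9=19, value 60+57+20+49+44=230
Best: 255 rps.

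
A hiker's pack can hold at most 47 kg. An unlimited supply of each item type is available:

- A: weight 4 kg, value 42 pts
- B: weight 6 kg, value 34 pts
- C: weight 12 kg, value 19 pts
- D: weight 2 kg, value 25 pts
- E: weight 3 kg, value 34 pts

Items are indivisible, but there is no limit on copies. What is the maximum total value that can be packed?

Best value-per-unit is D at 25/2; filling with it alone gives 23×25 = 575.
Optimal mix: 22×D + 1×E → weight 47, value 584.

584 pts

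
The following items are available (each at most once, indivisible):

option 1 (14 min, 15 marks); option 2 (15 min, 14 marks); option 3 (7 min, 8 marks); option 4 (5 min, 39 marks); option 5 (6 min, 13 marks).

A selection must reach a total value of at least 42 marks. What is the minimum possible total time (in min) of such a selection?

Subsets with value ≥ 42, sorted by total time:
- option 4+option 5: time 11, value 52
- option 3+option 4: time 12, value 47
- option 3+option 4+option 5: time 18, value 60
- option 1+option 4: time 19, value 54
Minimum time: 11 min.

11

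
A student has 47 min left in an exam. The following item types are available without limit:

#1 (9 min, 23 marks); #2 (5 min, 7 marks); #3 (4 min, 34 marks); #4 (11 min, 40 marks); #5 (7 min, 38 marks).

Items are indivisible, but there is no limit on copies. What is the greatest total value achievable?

Best value-per-unit is #3 at 34/4; filling with it alone gives 11×34 = 374.
Optimal mix: 10×#3 + 1×#5 → time 47, value 378.

378 marks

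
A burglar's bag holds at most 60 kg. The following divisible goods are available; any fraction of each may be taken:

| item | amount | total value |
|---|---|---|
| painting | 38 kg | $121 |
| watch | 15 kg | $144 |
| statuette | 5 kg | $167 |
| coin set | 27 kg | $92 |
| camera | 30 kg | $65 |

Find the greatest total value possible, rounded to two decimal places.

Take in order of value per unit:
- statuette (167/5 per unit): all 5 → value 167, running total 167.00
- watch (144/15 per unit): all 15 → value 144, running total 311.00
- coin set (92/27 per unit): all 27 → value 92, running total 403.00
- painting (121/38 per unit): 13 of 38 → value 13×121/38 = 41.3947, running total 444.39
Total 444.39.

444.39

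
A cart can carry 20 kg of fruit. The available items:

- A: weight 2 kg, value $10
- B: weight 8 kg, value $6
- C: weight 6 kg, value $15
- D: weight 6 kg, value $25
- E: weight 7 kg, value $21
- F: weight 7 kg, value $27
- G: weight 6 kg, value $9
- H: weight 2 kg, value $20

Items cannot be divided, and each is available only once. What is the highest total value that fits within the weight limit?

Check high-value combinations within 20 kg:
- A+D+F+H: weight 2+6+7+2=17, value 10+25+27+20=82
- A+E+F+H: weight 2+7+7+2=18, value 10+21+27+20=78
- A+D+E+H: weight 2+6+7+2=17, value 10+25+21+20=76
- D+E+F: weight 6+7+7=20, value 25+21+27=73
Best: $82.

$82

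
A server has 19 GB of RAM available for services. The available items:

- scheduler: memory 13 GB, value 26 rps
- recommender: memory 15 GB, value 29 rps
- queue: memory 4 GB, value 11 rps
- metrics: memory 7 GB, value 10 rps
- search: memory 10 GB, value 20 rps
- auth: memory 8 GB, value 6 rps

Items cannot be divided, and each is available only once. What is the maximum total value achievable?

40 rps

Check high-value combinations within 19 GB:
- recommender+queue: memory 15+4=19, value 29+11=40
- scheduler+queue: memory 13+4=17, value 26+11=37
- queue+search: memory 4+10=14, value 11+20=31
- metrics+search: memory 7+10=17, value 10+20=30
Best: 40 rps.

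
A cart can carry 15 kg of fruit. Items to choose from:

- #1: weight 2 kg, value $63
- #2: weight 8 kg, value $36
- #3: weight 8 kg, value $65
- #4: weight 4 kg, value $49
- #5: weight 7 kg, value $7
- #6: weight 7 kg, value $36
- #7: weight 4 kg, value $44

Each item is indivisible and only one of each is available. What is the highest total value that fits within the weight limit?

$177

Check high-value combinations within 15 kg:
- #1+#3+#4: weight 2+8+4=14, value 63+65+49=177
- #1+#3+#7: weight 2+8+4=14, value 63+65+44=172
- #1+#4+#7: weight 2+4+4=10, value 63+49+44=156
- #1+#4+#6: weight 2+4+7=13, value 63+49+36=148
Best: $177.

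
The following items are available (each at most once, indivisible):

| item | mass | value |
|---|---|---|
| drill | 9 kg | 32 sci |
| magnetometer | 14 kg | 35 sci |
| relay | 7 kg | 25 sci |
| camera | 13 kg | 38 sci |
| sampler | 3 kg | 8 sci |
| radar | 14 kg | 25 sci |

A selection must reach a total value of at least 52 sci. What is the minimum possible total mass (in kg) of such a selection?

16

Subsets with value ≥ 52, sorted by total mass:
- drill+relay: mass 16, value 57
- drill+relay+sampler: mass 19, value 65
- relay+camera: mass 20, value 63
- magnetometer+relay: mass 21, value 60
Minimum mass: 16 kg.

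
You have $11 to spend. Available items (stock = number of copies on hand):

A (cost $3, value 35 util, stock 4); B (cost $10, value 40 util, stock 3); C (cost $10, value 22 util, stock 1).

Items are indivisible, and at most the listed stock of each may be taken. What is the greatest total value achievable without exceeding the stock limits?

Best selections within cost 11 and stock limits:
- 3×A: cost 9, value 105
- 2×A: cost 6, value 70
- 1×B: cost 10, value 40
Best: 105 util.

105 util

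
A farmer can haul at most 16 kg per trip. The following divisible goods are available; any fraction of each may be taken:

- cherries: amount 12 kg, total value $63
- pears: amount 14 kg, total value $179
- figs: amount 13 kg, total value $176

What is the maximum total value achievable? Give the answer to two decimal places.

Take in order of value per unit:
- figs (176/13 per unit): all 13 → value 176, running total 176.00
- pears (179/14 per unit): 3 of 14 → value 3×179/14 = 38.3571, running total 214.36
Total 214.36.

214.36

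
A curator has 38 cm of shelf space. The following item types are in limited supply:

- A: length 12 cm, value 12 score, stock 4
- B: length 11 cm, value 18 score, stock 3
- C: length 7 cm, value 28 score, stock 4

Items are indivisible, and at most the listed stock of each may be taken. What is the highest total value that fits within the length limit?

Top feasible selections:
- 4×C: length 28, value 112
- 1×B + 3×C: length 32, value 102
Best: 112 score.

112 score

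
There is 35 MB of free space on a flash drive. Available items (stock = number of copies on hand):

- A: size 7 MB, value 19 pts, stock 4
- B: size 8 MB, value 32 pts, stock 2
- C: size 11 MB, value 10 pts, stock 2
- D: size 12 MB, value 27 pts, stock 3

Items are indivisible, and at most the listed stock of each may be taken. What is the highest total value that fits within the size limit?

Best selections within size 35 and stock limits:
- 1×A + 2×B + 1×D: size 35, value 110
- 2×A + 2×B: size 30, value 102
- 2×A + 1×B + 1×D: size 34, value 97
Best: 110 pts.

110 pts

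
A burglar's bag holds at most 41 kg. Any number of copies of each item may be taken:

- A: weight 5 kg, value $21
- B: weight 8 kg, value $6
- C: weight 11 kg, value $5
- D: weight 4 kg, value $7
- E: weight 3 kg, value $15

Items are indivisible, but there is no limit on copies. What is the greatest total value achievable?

$201

Best value-per-unit is E at 15/3; filling with it alone gives 13×15 = 195.
Optimal mix: 1×A + 12×E → weight 41, value 201.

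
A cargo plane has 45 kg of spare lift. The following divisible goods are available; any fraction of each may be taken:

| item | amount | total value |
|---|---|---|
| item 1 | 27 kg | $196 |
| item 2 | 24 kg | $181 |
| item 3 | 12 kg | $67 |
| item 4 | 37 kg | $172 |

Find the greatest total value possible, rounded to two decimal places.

333.44

Take in order of value per unit:
- item 2 (181/24 per unit): all 24 → value 181, running total 181.00
- item 1 (196/27 per unit): 21 of 27 → value 21×196/27 = 152.4444, running total 333.44
Total 333.44.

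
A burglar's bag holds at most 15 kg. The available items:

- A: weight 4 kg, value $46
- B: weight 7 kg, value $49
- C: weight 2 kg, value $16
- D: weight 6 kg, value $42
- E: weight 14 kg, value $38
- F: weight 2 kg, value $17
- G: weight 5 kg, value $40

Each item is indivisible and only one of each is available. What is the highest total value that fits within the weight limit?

This is a 0/1 knapsack; check combinations near the capacity.
- A+B+C+F: weight 4+7+2+2=15, value 46+49+16+17=128
- A+D+G: weight 4+6+5=15, value 46+42+40=128
- A+C+D+F: weight 4+2+6+2=14, value 46+16+42+17=121
- A+C+F+G: weight 4+2+2+5=13, value 46+16+17+40=119
Best: $128.

$128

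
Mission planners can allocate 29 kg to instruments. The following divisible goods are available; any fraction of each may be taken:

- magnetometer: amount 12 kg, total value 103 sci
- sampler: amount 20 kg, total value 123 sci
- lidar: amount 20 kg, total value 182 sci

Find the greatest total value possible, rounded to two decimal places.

Take in order of value per unit:
- lidar (182/20 per unit): all 20 → value 182, running total 182.00
- magnetometer (103/12 per unit): 9 of 12 → value 9×103/12 = 77.2500, running total 259.25
Total 259.25.

259.25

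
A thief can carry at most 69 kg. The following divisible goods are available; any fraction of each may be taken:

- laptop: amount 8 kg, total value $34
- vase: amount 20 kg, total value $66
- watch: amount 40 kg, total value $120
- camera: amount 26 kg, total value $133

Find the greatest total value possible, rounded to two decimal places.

278.00

Take in order of value per unit:
- camera (133/26 per unit): all 26 → value 133, running total 133.00
- laptop (34/8 per unit): all 8 → value 34, running total 167.00
- vase (66/20 per unit): all 20 → value 66, running total 233.00
- watch (120/40 per unit): 15 of 40 → value 15×120/40 = 45.0000, running total 278.00
Total 278.00.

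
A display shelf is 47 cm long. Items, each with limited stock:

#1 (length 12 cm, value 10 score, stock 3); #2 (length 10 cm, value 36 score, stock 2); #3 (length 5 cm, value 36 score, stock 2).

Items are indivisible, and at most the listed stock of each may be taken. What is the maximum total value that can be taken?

154 score

Best selections within length 47 and stock limits:
- 1×#1 + 2×#2 + 2×#3: length 42, value 154
- 2×#2 + 2×#3: length 30, value 144
- 2×#1 + 1×#2 + 2×#3: length 44, value 128
- 1×#1 + 1×#2 + 2×#3: length 32, value 118
Best: 154 score.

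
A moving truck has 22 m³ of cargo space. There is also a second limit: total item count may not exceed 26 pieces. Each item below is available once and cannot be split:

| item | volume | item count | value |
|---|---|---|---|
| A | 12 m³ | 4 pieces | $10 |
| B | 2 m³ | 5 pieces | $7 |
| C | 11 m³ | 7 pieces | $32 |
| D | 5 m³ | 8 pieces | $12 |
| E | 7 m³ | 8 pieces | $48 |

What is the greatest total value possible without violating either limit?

Feasible sets respecting both limits:
- B+C+E: volume 20, item count 20, value 87
- C+E: volume 18, item count 15, value 80
- B+D+E: volume 14, item count 21, value 67
Best: $87.

$87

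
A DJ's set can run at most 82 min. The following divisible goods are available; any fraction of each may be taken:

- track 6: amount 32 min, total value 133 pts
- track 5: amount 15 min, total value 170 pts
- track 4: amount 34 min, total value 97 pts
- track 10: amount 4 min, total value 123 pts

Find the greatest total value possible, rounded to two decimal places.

Take in order of value per unit:
- track 10 (123/4 per unit): all 4 → value 123, running total 123.00
- track 5 (170/15 per unit): all 15 → value 170, running total 293.00
- track 6 (133/32 per unit): all 32 → value 133, running total 426.00
- track 4 (97/34 per unit): 31 of 34 → value 31×97/34 = 88.4412, running total 514.44
Total 514.44.

514.44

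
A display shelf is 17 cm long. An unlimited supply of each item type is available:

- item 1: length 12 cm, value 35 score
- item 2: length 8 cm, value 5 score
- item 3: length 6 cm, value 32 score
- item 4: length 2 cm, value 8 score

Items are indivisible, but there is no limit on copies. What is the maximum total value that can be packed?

Best value-per-unit is item 3 at 32/6; filling with it alone gives 2×32 = 64.
Optimal mix: 2×item 3 + 2×item 4 → length 16, value 80.

80 score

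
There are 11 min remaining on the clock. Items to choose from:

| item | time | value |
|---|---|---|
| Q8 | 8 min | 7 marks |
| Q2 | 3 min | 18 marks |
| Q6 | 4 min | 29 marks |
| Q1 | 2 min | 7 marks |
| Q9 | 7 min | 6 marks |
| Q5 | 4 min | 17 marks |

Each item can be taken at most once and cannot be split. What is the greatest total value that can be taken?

Check high-value combinations within 11 min:
- Q2+Q6+Q5: time 3+4+4=11, value 18+29+17=64
- Q2+Q6+Q1: time 3+4+2=9, value 18+29+7=54
- Q6+Q1+Q5: time 4+2+4=10, value 29+7+17=53
- Q2+Q6: time 3+4=7, value 18+29=47
Best: 64 marks.

64 marks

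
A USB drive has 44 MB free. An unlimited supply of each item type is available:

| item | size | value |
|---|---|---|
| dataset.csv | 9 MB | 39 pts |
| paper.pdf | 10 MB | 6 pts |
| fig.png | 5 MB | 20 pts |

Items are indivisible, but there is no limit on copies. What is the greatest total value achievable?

Best value-per-unit is dataset.csv at 39/9; filling with it alone gives 4×39 = 156.
Optimal mix: 1×dataset.csv + 7×fig.png → size 44, value 179.

179 pts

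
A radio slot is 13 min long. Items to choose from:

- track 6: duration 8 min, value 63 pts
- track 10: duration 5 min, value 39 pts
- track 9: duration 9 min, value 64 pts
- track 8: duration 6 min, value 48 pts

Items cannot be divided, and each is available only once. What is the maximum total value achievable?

Check high-value combinations within 13 min:
- track 6+track 10: duration 8+5=13, value 63+39=102
- track 10+track 8: duration 5+6=11, value 39+48=87
- track 9: duration 9, value 64
- track 6: duration 8, value 63
- track 8: duration 6, value 48
Best: 102 pts.

102 pts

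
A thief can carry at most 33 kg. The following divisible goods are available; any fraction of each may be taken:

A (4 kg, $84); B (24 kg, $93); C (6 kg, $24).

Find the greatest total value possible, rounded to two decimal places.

197.13

Take in order of value per unit:
- A (84/4 per unit): all 4 → value 84, running total 84.00
- C (24/6 per unit): all 6 → value 24, running total 108.00
- B (93/24 per unit): 23 of 24 → value 23×93/24 = 89.1250, running total 197.13
Total 197.13.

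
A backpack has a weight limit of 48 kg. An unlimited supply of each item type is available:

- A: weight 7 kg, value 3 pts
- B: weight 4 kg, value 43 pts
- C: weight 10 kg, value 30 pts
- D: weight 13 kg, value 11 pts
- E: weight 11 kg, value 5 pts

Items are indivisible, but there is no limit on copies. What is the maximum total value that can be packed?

Best value-per-unit is B at 43/4, and filling with it alone uses weight 12×4=48. No mix of the others beats 12×43 = 516.

516 pts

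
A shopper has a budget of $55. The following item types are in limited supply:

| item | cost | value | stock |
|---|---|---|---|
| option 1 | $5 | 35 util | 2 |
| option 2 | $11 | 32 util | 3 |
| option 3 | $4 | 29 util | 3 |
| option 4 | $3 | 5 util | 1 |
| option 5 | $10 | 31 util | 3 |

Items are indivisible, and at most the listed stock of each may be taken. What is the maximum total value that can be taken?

255 util

Best selections within cost 55 and stock limits:
- 2×option 1 + 3×option 3 + 1×option 4 + 3×option 5: cost 55, value 255
- 2×option 1 + 3×option 2 + 3×option 3: cost 55, value 253
- 2×option 1 + 2×option 2 + 3×option 3 + 1×option 5: cost 54, value 252
Best: 255 util.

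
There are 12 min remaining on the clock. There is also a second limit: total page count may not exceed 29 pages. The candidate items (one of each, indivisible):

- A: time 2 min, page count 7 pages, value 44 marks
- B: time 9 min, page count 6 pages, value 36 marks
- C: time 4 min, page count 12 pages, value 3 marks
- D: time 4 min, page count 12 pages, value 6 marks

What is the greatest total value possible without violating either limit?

80 marks

Feasible sets respecting both limits:
- A+B: time 11, page count 13, value 80
- A+D: time 6, page count 19, value 50
- A+C: time 6, page count 19, value 47
Best: 80 marks.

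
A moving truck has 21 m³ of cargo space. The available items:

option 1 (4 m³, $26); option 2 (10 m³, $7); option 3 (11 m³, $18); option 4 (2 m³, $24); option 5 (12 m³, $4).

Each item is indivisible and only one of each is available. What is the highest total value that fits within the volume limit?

Check high-value combinations within 21 m³:
- option 1+option 3+option 4: volume 4+11+2=17, value 26+18+24=68
- option 1+option 2+option 4: volume 4+10+2=16, value 26+7+24=57
- option 1+option 4+option 5: volume 4+2+12=18, value 26+24+4=54
- option 1+option 4: volume 4+2=6, value 26+24=50
- option 1+option 3: volume 4+11=15, value 26+18=44
Best: $68.

$68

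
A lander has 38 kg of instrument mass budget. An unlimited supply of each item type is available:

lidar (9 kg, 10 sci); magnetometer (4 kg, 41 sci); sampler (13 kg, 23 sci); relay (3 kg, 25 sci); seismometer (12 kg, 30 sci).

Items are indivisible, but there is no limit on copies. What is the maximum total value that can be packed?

378 sci

Best value-per-unit is magnetometer at 41/4; filling with it alone gives 9×41 = 369.
Optimal mix: 8×magnetometer + 2×relay → mass 38, value 378.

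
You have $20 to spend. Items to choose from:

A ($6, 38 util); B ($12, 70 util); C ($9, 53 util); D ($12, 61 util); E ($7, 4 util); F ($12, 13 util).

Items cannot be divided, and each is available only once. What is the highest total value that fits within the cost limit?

Check high-value combinations within $20:
- A+B: cost 6+12=18, value 38+70=108
- A+D: cost 6+12=18, value 38+61=99
- A+C: cost 6+9=15, value 38+53=91
- B+E: cost 12+7=19, value 70+4=74
Best: 108 util.

108 util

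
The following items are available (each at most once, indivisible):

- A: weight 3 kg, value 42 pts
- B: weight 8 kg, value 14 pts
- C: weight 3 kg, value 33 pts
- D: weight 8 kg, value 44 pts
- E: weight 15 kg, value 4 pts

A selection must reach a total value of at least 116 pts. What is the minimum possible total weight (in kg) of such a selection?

14

Subsets with value ≥ 116, sorted by total weight:
- A+C+D: weight 14, value 119
- A+B+C+D: weight 22, value 133
Minimum weight: 14 kg.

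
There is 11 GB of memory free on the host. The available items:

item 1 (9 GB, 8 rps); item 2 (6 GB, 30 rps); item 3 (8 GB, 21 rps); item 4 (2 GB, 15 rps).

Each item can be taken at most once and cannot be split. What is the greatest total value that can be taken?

45 rps

This is a 0/1 knapsack; check combinations near the capacity.
- item 2+item 4: memory 6+2=8, value 30+15=45
- item 3+item 4: memory 8+2=10, value 21+15=36
- item 2: memory 6, value 30
- item 1+item 4: memory 9+2=11, value 8+15=23
- item 3: memory 8, value 21
Best: 45 rps.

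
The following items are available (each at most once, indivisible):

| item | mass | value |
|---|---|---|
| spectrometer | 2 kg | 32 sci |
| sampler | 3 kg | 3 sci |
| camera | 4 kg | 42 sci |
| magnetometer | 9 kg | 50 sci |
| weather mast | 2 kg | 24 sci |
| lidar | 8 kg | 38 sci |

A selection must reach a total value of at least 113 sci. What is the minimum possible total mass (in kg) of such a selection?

15

Subsets with value ≥ 113, sorted by total mass:
- spectrometer+camera+magnetometer: mass 15, value 124
- camera+magnetometer+weather mast: mass 15, value 116
- spectrometer+camera+weather mast+lidar: mass 16, value 136
- spectrometer+camera+magnetometer+weather mast: mass 17, value 148
Minimum mass: 15 kg.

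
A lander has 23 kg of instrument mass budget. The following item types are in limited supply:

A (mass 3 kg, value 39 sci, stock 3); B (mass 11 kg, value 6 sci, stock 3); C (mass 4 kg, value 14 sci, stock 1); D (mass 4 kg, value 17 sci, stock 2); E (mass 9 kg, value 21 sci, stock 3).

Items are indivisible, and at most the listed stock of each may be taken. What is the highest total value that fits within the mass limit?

Best selections within mass 23 and stock limits:
- 3×A + 1×C + 2×D: mass 21, value 165
- 3×A + 1×D + 1×E: mass 22, value 155
- 3×A + 1×C + 1×E: mass 22, value 152
Best: 165 sci.

165 sci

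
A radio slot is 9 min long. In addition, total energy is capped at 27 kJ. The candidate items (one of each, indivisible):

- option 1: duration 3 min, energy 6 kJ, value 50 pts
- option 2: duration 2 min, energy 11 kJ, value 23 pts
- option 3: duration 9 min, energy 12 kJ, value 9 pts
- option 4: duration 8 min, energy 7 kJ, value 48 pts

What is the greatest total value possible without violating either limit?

73 pts

Feasible sets respecting both limits:
- option 1+option 2: duration 5, energy 17, value 73
- option 1: duration 3, energy 6, value 50
- option 4: duration 8, energy 7, value 48
- option 2: duration 2, energy 11, value 23
Best: 73 pts.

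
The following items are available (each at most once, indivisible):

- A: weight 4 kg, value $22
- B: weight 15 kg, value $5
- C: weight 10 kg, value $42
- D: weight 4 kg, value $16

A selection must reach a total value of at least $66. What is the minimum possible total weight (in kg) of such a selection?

Subsets with value ≥ 66, sorted by total weight:
- A+C+D: weight 18, value 80
- A+B+C: weight 29, value 69
- A+B+C+D: weight 33, value 85
Minimum weight: 18 kg.

18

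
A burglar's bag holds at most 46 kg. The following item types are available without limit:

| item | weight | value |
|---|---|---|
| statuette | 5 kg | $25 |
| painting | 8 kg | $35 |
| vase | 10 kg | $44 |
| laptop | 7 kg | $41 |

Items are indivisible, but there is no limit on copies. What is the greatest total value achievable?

Best value-per-unit is laptop at 41/7; filling with it alone gives 6×41 = 246.
Optimal mix: 2×statuette + 5×laptop → weight 45, value 255.

$255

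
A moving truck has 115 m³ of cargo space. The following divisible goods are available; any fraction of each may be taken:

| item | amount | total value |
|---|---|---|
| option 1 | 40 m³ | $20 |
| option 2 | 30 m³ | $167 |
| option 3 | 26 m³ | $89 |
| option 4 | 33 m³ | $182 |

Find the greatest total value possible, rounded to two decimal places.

Take in order of value per unit:
- option 2 (167/30 per unit): all 30 → value 167, running total 167.00
- option 4 (182/33 per unit): all 33 → value 182, running total 349.00
- option 3 (89/26 per unit): all 26 → value 89, running total 438.00
- option 1 (20/40 per unit): 26 of 40 → value 26×20/40 = 13.0000, running total 451.00
Total 451.00.

451.00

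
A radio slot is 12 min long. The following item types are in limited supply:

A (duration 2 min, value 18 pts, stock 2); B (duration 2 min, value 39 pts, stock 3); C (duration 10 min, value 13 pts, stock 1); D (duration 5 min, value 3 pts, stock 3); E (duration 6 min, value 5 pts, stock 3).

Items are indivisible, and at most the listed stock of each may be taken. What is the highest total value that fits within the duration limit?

153 pts

Top feasible selections:
- 2×A + 3×B: duration 10, value 153
- 1×A + 3×B: duration 8, value 135
- 3×B + 1×E: duration 12, value 122
- 3×B + 1×D: duration 11, value 120
Best: 153 pts.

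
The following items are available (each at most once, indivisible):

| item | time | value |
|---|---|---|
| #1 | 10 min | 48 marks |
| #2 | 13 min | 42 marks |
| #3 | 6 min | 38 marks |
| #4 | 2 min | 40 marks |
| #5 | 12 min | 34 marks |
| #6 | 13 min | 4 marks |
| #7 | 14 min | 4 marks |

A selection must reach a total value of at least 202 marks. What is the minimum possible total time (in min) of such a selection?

43

Subsets with value ≥ 202, sorted by total time:
- #1+#2+#3+#4+#5: time 43, value 202
- #1+#2+#3+#4+#5+#6: time 56, value 206
- #1+#2+#3+#4+#5+#7: time 57, value 206
Minimum time: 43 min.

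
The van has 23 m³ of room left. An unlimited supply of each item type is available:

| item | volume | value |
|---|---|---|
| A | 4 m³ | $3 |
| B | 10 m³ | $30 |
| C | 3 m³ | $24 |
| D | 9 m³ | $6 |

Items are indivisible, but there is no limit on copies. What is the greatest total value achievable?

Best value-per-unit is C at 24/3, and filling with it alone uses volume 7×3=21. No mix of the others beats 7×24 = 168.

$168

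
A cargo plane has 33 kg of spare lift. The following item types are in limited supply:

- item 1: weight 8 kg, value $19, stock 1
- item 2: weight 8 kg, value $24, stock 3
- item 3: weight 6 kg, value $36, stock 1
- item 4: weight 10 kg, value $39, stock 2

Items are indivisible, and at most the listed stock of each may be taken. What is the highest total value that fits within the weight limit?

$123

Top feasible selections:
- 2×item 2 + 1×item 3 + 1×item 4: weight 32, value 123
- 1×item 1 + 1×item 2 + 1×item 3 + 1×item 4: weight 32, value 118
- 1×item 3 + 2×item 4: weight 26, value 114
- 3×item 2 + 1×item 3: weight 30, value 108
Best: $123.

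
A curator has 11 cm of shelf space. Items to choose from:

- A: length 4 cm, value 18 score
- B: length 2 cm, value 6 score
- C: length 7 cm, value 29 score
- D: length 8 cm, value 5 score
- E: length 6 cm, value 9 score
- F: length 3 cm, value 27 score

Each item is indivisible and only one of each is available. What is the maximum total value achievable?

56 score

Check high-value combinations within 11 cm:
- C+F: length 7+3=10, value 29+27=56
- A+B+F: length 4+2+3=9, value 18+6+27=51
- A+C: length 4+7=11, value 18+29=47
- A+F: length 4+3=7, value 18+27=45
- B+E+F: length 2+6+3=11, value 6+9+27=42
Best: 56 score.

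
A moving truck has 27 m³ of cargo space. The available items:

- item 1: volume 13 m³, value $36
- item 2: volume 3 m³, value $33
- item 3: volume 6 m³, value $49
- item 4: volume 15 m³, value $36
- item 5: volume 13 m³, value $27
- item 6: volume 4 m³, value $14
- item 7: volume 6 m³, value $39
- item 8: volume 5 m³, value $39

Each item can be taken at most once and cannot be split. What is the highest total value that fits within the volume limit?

Check high-value combinations within 27 m³:
- item 2+item 3+item 6+item 7+item 8: volume 3+6+4+6+5=24, value 33+49+14+39+39=174
- item 2+item 3+item 7+item 8: volume 3+6+6+5=20, value 33+49+39+39=160
- item 1+item 2+item 3+item 8: volume 13+3+6+5=27, value 36+33+49+39=157
- item 2+item 3+item 5+item 8: volume 3+6+13+5=27, value 33+49+27+39=148
- item 1+item 2+item 7+item 8: volume 13+3+6+5=27, value 36+33+39+39=147
Best: $174.

$174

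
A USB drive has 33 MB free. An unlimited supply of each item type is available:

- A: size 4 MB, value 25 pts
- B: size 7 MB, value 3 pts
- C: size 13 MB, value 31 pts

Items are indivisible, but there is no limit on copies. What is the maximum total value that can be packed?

Best value-per-unit is A at 25/4, and filling with it alone uses size 8×4=32. No mix of the others beats 8×25 = 200.

200 pts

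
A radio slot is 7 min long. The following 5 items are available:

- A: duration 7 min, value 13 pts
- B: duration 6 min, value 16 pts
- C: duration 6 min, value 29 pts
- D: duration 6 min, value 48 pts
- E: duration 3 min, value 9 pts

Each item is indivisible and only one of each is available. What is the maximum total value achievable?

Check high-value combinations within 7 min:
- D: duration 6, value 48
- C: duration 6, value 29
- B: duration 6, value 16
- A: duration 7, value 13
- E: duration 3, value 9
Best: 48 pts.

48 pts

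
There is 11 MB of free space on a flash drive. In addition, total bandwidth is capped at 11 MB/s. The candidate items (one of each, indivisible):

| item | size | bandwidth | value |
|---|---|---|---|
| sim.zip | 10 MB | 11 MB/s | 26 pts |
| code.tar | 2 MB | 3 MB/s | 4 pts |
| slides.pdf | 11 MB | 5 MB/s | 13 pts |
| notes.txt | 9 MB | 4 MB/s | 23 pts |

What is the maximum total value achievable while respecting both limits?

27 pts

Feasible sets respecting both limits:
- code.tar+notes.txt: size 11, bandwidth 7, value 27
- sim.zip: size 10, bandwidth 11, value 26
- notes.txt: size 9, bandwidth 4, value 23
Best: 27 pts.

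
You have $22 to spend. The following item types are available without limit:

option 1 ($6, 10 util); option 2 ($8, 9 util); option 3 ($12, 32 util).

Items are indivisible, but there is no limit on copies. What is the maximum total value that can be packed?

Best value-per-unit is option 3 at 32/12; filling with it alone gives 1×32 = 32.
Optimal mix: 1×option 1 + 1×option 3 → cost 18, value 42.

42 util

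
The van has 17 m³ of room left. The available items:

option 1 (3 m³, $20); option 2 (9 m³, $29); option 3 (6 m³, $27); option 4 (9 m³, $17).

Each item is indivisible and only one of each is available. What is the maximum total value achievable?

$56

This is a 0/1 knapsack; check combinations near the capacity.
- option 2+option 3: volume 9+6=15, value 29+27=56
- option 1+option 2: volume 3+9=12, value 20+29=49
- option 1+option 3: volume 3+6=9, value 20+27=47
Best: $56.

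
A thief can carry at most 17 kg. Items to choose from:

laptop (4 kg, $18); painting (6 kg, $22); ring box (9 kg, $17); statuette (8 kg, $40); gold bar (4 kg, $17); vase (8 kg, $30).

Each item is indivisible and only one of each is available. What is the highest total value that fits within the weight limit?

$75

Check high-value combinations within 17 kg:
- laptop+statuette+gold bar: weight 4+8+4=16, value 18+40+17=75
- statuette+vase: weight 8+8=16, value 40+30=70
- laptop+gold bar+vase: weight 4+4+8=16, value 18+17+30=65
- painting+statuette: weight 6+8=14, value 22+40=62
- laptop+statuette: weight 4+8=12, value 18+40=58
Best: $75.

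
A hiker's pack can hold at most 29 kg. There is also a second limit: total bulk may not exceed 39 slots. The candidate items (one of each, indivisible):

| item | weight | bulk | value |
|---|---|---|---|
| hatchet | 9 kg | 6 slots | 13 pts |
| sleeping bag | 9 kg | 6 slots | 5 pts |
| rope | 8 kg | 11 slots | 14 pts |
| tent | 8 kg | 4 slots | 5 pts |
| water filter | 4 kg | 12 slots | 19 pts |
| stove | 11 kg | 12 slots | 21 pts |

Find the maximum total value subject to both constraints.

Feasible sets respecting both limits:
- rope+water filter+stove: weight 23, bulk 35, value 54
- hatchet+water filter+stove: weight 24, bulk 30, value 53
- hatchet+rope+tent+water filter: weight 29, bulk 33, value 51
Best: 54 pts.

54 pts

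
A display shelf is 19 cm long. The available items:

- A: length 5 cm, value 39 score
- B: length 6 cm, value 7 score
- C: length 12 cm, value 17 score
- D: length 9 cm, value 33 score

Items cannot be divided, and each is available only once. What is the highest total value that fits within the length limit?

This is a 0/1 knapsack; check combinations near the capacity.
- A+D: length 5+9=14, value 39+33=72
- A+C: length 5+12=17, value 39+17=56
- A+B: length 5+6=11, value 39+7=46
- B+D: length 6+9=15, value 7+33=40
- A: length 5, value 39
Best: 72 score.

72 score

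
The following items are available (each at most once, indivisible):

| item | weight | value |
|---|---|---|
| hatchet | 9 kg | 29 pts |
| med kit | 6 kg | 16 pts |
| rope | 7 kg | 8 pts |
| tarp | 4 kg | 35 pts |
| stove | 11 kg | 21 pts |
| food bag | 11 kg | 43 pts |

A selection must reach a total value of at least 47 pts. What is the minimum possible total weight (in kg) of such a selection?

Subsets with value ≥ 47, sorted by total weight:
- med kit+tarp: weight 10, value 51
- hatchet+tarp: weight 13, value 64
- tarp+food bag: weight 15, value 78
- tarp+stove: weight 15, value 56
Minimum weight: 10 kg.

10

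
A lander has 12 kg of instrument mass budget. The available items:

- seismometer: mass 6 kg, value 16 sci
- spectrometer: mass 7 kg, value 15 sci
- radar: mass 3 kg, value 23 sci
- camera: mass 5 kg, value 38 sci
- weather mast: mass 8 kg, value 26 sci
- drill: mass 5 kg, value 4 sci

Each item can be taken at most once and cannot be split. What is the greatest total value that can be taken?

Check high-value combinations within 12 kg:
- radar+camera: mass 3+5=8, value 23+38=61
- seismometer+camera: mass 6+5=11, value 16+38=54
- spectrometer+camera: mass 7+5=12, value 15+38=53
Best: 61 sci.

61 sci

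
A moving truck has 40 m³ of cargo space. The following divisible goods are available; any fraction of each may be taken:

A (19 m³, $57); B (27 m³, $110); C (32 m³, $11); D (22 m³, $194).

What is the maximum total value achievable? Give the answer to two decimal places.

267.33

Take in order of value per unit:
- D (194/22 per unit): all 22 → value 194, running total 194.00
- B (110/27 per unit): 18 of 27 → value 18×110/27 = 73.3333, running total 267.33
Total 267.33.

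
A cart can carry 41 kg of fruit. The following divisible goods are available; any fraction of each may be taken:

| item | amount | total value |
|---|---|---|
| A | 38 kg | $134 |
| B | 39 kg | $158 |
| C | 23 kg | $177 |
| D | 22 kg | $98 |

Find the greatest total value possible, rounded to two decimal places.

Take in order of value per unit:
- C (177/23 per unit): all 23 → value 177, running total 177.00
- D (98/22 per unit): 18 of 22 → value 18×98/22 = 80.1818, running total 257.18
Total 257.18.

257.18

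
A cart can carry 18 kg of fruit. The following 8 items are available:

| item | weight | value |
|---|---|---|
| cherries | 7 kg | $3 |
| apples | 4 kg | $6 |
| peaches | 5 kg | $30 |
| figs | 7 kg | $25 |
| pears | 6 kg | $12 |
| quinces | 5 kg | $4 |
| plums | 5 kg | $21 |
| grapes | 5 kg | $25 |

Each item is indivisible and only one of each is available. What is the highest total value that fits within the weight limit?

$80

Check high-value combinations within 18 kg:
- peaches+figs+grapes: weight 5+7+5=17, value 30+25+25=80
- peaches+plums+grapes: weight 5+5+5=15, value 30+21+25=76
- peaches+figs+plums: weight 5+7+5=17, value 30+25+21=76
- figs+plums+grapes: weight 7+5+5=17, value 25+21+25=71
Best: $80.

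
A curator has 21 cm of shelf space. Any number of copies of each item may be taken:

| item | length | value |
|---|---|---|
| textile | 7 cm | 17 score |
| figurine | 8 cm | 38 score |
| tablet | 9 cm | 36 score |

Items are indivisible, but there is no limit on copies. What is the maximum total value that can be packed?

Best value-per-unit is figurine at 38/8, and filling with it alone uses length 2×8=16. No mix of the others beats 2×38 = 76.

76 score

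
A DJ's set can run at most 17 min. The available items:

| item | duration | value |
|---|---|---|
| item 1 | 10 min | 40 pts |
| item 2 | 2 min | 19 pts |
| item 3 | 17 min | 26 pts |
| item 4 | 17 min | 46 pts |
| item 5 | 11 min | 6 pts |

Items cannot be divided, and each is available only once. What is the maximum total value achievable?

Check high-value combinations within 17 min:
- item 1+item 2: duration 10+2=12, value 40+19=59
- item 4: duration 17, value 46
- item 1: duration 10, value 40
Best: 59 pts.

59 pts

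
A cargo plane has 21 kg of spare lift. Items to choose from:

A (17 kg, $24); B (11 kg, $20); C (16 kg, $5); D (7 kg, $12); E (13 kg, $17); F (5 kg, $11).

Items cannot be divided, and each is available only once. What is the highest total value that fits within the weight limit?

$32

Check high-value combinations within 21 kg:
- B+D: weight 11+7=18, value 20+12=32
- B+F: weight 11+5=16, value 20+11=31
- D+E: weight 7+13=20, value 12+17=29
Best: $32.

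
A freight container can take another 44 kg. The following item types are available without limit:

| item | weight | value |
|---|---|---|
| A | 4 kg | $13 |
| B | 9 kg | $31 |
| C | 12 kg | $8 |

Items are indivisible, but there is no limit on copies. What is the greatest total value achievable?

Best value-per-unit is B at 31/9; filling with it alone gives 4×31 = 124.
Optimal mix: 2×A + 4×B → weight 44, value 150.

$150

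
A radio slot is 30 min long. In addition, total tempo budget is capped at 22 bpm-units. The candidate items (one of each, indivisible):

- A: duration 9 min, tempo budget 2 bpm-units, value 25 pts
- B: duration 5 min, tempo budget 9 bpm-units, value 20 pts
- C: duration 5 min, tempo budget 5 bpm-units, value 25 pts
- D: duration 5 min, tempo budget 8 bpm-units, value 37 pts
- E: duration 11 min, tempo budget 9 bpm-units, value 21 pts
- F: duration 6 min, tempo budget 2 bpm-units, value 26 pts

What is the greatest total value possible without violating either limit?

113 pts

Feasible sets respecting both limits:
- A+C+D+F: duration 25, tempo budget 17, value 113
- A+B+D+F: duration 25, tempo budget 21, value 108
- A+B+C+F: duration 25, tempo budget 18, value 96
Best: 113 pts.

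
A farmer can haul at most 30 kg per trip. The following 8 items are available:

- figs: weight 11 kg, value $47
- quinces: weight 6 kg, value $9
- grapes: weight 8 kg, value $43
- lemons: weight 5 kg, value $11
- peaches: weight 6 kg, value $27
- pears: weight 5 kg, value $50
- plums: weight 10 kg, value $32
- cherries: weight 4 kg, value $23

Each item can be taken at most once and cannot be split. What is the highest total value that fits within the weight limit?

This is a 0/1 knapsack; check combinations near the capacity.
- figs+grapes+peaches+pears: weight 11+8+6+5=30, value 47+43+27+50=167
- figs+grapes+pears+cherries: weight 11+8+5+4=28, value 47+43+50+23=163
- grapes+lemons+peaches+pears+cherries: weight 8+5+6+5+4=28, value 43+11+27+50+23=154
- grapes+peaches+pears+plums: weight 8+6+5+10=29, value 43+27+50+32=152
- quinces+grapes+peaches+pears+cherries: weight 6+8+6+5+4=29, value 9+43+27+50+23=152
Best: $167.

$167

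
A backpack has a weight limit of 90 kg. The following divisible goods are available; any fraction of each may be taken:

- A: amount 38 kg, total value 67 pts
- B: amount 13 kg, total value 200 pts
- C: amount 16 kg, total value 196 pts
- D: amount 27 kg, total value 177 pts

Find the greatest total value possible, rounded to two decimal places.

632.95

Take in order of value per unit:
- B (200/13 per unit): all 13 → value 200, running total 200.00
- C (196/16 per unit): all 16 → value 196, running total 396.00
- D (177/27 per unit): all 27 → value 177, running total 573.00
- A (67/38 per unit): 34 of 38 → value 34×67/38 = 59.9474, running total 632.95
Total 632.95.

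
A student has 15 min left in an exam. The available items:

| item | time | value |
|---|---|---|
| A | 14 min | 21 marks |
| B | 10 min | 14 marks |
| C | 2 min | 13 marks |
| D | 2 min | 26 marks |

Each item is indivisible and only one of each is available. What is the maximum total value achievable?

Check high-value combinations within 15 min:
- B+C+D: time 10+2+2=14, value 14+13+26=53
- B+D: time 10+2=12, value 14+26=40
- C+D: time 2+2=4, value 13+26=39
- B+C: time 10+2=12, value 14+13=27
- D: time 2, value 26
Best: 53 marks.

53 marks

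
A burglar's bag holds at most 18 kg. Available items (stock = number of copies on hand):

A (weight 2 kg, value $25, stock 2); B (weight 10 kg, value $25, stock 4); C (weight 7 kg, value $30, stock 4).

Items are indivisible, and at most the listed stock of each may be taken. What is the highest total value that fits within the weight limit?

Top feasible selections:
- 2×A + 2×C: weight 18, value 110
- 1×A + 2×C: weight 16, value 85
- 2×A + 1×C: weight 11, value 80
- 2×A + 1×B: weight 14, value 75
Best: $110.

$110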